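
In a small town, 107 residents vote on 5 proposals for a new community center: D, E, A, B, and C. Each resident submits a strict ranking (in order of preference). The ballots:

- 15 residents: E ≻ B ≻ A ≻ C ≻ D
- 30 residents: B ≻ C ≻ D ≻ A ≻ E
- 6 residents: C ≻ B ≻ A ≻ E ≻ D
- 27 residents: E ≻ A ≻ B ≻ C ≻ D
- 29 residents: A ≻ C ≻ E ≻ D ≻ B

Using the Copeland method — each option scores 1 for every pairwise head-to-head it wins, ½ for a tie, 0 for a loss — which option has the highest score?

A

D: loses to E, A, B, and C → score 0.
E: beats D and B; loses to A and C → score 2.
A: beats D, E, B, and C → score 4.
B: beats D and C; loses to E and A → score 2.
C: beats D and E; loses to A and B → score 2.
A has the best pairwise record.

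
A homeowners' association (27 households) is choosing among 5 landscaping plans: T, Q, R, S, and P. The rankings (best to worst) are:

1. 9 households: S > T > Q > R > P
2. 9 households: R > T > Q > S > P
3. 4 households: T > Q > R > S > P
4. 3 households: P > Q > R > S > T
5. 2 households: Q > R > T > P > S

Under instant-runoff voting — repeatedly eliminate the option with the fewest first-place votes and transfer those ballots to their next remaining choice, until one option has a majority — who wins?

Round 1: T 4, Q 2, R 9, S 9, P 3. Eliminate Q.
Round 2: T 4, R 11, S 9, P 3. Eliminate P.
Round 3: T 4, R 14, S 9. R has a majority.

R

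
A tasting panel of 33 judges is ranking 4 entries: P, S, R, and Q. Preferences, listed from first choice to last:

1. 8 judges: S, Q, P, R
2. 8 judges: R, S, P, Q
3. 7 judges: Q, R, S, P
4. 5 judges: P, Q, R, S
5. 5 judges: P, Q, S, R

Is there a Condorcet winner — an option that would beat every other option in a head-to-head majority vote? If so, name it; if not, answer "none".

Checking pairwise contests:
S beats P 23–10.
R beats S 20–13.
P beats R 18–15.
P beats Q 18–15.
Every option loses at least one head-to-head, so there is no Condorcet winner.

none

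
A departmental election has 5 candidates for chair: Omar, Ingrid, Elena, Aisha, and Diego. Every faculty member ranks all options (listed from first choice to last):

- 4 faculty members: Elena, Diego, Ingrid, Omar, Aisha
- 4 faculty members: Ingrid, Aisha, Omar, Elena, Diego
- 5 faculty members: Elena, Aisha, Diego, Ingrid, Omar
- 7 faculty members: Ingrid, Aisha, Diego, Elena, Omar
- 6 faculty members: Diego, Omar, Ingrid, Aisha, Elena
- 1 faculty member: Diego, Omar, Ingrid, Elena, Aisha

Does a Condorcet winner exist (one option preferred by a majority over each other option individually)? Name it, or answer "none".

none

Checking pairwise contests:
Ingrid beats Omar 20–7.
Diego beats Ingrid 16–11.
Ingrid beats Elena 18–9.
Ingrid beats Aisha 22–5.
Aisha beats Diego 16–11.
Every option loses at least one head-to-head, so there is no Condorcet winner.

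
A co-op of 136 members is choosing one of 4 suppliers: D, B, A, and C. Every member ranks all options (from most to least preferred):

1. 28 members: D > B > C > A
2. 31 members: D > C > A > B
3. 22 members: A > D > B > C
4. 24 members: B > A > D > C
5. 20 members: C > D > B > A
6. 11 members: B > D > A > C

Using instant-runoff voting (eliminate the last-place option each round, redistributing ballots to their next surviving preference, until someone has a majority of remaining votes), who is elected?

D

Round 1: D 59, B 35, A 22, C 20. Eliminate C.
Round 2: D 79, B 35, A 22. D has a majority.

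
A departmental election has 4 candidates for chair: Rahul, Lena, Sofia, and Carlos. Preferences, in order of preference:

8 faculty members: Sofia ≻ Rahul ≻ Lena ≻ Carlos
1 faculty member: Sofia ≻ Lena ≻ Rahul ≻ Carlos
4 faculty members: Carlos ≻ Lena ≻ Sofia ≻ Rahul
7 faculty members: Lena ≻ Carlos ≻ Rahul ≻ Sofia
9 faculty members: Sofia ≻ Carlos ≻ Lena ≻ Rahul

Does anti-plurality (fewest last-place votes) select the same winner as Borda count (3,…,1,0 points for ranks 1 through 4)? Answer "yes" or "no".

Anti-plurality — last-place votes: Rahul 13, Lena 0, Sofia 7, Carlos 9. Winner: Lena.
Borda — scores: Rahul 24, Lena 48, Sofia 58, Carlos 44. Winner: Sofia.
The two methods disagree.

no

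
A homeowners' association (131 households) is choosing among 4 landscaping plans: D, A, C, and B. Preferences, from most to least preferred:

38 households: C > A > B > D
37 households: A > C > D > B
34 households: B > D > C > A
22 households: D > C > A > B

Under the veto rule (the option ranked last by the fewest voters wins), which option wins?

Last-place votes: D 38, A 34, C 0, B 59.
C is ranked last by the fewest voters, so C wins.

C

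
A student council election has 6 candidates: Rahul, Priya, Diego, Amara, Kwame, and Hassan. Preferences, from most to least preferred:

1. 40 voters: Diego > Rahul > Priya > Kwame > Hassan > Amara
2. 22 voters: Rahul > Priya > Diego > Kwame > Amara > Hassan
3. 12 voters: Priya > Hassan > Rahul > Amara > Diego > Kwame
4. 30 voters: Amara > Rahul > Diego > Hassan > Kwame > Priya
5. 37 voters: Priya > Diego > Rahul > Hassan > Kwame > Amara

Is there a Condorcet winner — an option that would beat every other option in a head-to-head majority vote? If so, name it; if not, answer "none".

none

Checking pairwise contests:
Diego beats Rahul 77–64.
Rahul beats Priya 92–49.
Priya beats Diego 71–70.
Rahul beats Amara 111–30.
Rahul beats Kwame 141–0.
Rahul beats Hassan 129–12.
Every option loses at least one head-to-head, so there is no Condorcet winner.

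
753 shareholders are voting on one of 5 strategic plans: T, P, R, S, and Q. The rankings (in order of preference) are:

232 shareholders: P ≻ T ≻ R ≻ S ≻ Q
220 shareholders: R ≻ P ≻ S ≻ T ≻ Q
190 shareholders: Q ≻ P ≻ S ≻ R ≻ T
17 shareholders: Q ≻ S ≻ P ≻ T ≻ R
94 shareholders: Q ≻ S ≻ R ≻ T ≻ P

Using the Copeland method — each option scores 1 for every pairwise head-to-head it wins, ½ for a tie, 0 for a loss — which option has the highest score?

P

T: beats Q; loses to P, R, and S → score 1.
P: beats T, R, S, and Q → score 4.
R: beats T, S, and Q; loses to P → score 3.
S: beats T and Q; loses to P and R → score 2.
Q: loses to T, P, R, and S → score 0.
P has the best pairwise record.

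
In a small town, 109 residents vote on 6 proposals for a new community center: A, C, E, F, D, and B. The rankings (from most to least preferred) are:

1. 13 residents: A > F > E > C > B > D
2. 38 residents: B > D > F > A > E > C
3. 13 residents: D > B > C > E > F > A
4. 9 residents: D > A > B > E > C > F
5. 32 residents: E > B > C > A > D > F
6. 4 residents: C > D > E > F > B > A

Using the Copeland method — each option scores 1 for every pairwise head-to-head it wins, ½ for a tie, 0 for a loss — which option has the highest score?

A: beats C and E; loses to F, D, and B → score 2.
C: beats F; loses to A, E, D, and B → score 1.
E: beats C and F; loses to A, D, and B → score 2.
F: beats A; loses to C, E, D, and B → score 1.
D: beats A, C, E, and F; loses to B → score 4.
B: beats A, C, E, F, and D → score 5.
B has the best pairwise record.

B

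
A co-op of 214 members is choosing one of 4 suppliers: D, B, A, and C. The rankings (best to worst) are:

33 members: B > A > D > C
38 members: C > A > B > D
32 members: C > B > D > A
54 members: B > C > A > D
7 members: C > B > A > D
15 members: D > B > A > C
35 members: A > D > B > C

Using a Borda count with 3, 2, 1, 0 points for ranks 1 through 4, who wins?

B

D: 33·1 + 38·0 + 32·1 + 54·0 + 7·0 + 15·3 + 35·2 = 180
B: 33·3 + 38·1 + 32·2 + 54·3 + 7·2 + 15·2 + 35·1 = 442
A: 33·2 + 38·2 + 32·0 + 54·1 + 7·1 + 15·1 + 35·3 = 323
C: 33·0 + 38·3 + 32·3 + 54·2 + 7·3 + 15·0 + 35·0 = 339
B has the highest Borda score (442).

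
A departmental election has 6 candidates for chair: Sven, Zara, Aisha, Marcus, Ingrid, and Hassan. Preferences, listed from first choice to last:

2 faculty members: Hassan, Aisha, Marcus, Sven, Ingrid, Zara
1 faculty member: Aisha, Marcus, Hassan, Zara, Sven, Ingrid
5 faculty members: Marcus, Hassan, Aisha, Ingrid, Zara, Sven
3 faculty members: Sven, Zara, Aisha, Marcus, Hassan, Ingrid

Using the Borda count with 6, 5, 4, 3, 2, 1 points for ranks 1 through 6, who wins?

Sven: 2·3 + 1·2 + 5·1 + 3·6 = 31
Zara: 2·1 + 1·3 + 5·2 + 3·5 = 30
Aisha: 2·5 + 1·6 + 5·4 + 3·4 = 48
Marcus: 2·4 + 1·5 + 5·6 + 3·3 = 52
Ingrid: 2·2 + 1·1 + 5·3 + 3·1 = 23
Hassan: 2·6 + 1·4 + 5·5 + 3·2 = 47
Marcus has the highest Borda score (52).

Marcus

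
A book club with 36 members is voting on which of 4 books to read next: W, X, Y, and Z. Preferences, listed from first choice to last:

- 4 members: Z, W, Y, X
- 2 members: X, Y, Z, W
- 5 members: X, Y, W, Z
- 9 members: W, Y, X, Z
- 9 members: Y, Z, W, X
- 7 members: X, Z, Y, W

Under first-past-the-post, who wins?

First-place votes: W 9, X 14, Y 9, Z 4.
X has the most first-place votes.

X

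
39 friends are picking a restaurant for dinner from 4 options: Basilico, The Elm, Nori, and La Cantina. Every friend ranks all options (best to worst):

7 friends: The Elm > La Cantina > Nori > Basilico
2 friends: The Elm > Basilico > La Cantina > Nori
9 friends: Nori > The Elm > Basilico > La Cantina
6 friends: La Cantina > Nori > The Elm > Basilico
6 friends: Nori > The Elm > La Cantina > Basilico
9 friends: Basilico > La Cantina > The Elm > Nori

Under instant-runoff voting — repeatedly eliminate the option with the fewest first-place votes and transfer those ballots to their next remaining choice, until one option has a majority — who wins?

Nori

Round 1: Basilico 9, The Elm 9, Nori 15, La Cantina 6. Eliminate La Cantina.
Round 2: Basilico 9, The Elm 9, Nori 21. Nori has a majority.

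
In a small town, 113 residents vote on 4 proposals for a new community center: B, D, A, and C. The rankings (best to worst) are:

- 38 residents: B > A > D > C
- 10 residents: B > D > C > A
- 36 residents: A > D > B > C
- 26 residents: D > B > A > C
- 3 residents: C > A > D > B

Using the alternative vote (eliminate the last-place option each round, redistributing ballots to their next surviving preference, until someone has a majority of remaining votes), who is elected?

Round 1: B 48, D 26, A 36, C 3. Eliminate C.
Round 2: B 48, D 26, A 39. Eliminate D.
Round 3: B 74, A 39. B has a majority.

B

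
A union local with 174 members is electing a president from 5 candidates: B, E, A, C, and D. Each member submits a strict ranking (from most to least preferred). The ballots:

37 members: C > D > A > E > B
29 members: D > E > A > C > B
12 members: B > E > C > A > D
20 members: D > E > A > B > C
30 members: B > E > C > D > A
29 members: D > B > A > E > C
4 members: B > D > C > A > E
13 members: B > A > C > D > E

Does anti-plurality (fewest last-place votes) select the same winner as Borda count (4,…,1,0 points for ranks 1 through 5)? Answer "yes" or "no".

Anti-plurality — last-place votes: B 66, E 17, A 30, C 49, D 12. Winner: D.
Borda — scores: B 343, E 339, A 285, C 295, D 478. Winner: D.
The two methods agree.

yes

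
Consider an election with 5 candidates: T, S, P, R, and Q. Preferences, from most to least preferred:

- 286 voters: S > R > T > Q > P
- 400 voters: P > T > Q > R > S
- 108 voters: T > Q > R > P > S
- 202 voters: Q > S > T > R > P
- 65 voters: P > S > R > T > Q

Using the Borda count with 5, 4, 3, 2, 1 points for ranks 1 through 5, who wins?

T: 286·3 + 400·4 + 108·5 + 202·3 + 65·2 = 3734
S: 286·5 + 400·1 + 108·1 + 202·4 + 65·4 = 3006
P: 286·1 + 400·5 + 108·2 + 202·1 + 65·5 = 3029
R: 286·4 + 400·2 + 108·3 + 202·2 + 65·3 = 2867
Q: 286·2 + 400·3 + 108·4 + 202·5 + 65·1 = 3279
T has the highest Borda score (3734).

T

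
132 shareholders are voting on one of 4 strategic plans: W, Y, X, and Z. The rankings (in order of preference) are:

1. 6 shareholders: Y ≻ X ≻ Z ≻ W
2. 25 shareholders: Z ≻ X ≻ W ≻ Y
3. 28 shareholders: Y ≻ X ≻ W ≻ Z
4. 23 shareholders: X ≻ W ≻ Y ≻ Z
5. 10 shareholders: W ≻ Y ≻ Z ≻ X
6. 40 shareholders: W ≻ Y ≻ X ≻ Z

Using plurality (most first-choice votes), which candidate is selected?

First-place votes: W 50, Y 34, X 23, Z 25.
W has the most first-place votes.

W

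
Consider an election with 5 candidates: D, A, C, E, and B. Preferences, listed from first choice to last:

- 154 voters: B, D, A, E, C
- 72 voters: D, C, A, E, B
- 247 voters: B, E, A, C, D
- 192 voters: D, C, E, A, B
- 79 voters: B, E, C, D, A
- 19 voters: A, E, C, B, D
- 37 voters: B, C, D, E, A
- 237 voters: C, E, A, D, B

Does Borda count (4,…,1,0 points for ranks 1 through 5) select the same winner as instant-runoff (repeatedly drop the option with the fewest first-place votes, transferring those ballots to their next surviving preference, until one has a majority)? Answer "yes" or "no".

no

Borda — scores: D 1908, A 1688, C 2294, E 2393, B 2087. Winner: E.
Instant-runoff — R1 D 264, A 19, C 237, E 0, B 517 (E out); R2 D 264, A 19, C 237, B 517 (A out); R3 D 264, C 256, B 517 (C out); R4 D 501, B 536 (B winner). Winner: B.
The two methods disagree.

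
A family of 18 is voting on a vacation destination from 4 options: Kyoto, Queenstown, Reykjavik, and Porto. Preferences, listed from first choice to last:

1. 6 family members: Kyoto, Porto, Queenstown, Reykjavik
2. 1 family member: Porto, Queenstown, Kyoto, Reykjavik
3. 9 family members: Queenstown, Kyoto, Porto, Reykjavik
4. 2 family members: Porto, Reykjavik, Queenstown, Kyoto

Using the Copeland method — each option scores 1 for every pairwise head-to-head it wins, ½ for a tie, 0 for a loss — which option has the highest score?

Kyoto: beats Reykjavik and Porto; loses to Queenstown → score 2.
Queenstown: beats Kyoto and Reykjavik; ties Porto → score 2.5.
Reykjavik: loses to Kyoto, Queenstown, and Porto → score 0.
Porto: beats Reykjavik; ties Queenstown; loses to Kyoto → score 1.5.
Queenstown has the best pairwise record.

Queenstown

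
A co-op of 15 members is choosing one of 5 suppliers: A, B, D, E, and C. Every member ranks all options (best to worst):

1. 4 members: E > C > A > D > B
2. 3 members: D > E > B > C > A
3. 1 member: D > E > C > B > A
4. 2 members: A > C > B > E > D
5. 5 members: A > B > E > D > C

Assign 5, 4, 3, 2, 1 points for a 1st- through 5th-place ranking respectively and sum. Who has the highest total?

A: 4·3 + 3·1 + 1·1 + 2·5 + 5·5 = 51
B: 4·1 + 3·3 + 1·2 + 2·3 + 5·4 = 41
D: 4·2 + 3·5 + 1·5 + 2·1 + 5·2 = 40
E: 4·5 + 3·4 + 1·4 + 2·2 + 5·3 = 55
C: 4·4 + 3·2 + 1·3 + 2·4 + 5·1 = 38
E has the highest Borda score (55).

E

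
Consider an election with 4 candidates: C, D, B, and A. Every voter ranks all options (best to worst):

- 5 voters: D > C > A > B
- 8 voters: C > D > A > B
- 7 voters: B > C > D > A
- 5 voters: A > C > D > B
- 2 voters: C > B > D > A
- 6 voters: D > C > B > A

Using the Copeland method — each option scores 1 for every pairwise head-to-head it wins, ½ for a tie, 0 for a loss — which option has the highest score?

C

C: beats D, B, and A → score 3.
D: beats B and A; loses to C → score 2.
B: loses to C, D, and A → score 0.
A: beats B; loses to C and D → score 1.
C has the best pairwise record.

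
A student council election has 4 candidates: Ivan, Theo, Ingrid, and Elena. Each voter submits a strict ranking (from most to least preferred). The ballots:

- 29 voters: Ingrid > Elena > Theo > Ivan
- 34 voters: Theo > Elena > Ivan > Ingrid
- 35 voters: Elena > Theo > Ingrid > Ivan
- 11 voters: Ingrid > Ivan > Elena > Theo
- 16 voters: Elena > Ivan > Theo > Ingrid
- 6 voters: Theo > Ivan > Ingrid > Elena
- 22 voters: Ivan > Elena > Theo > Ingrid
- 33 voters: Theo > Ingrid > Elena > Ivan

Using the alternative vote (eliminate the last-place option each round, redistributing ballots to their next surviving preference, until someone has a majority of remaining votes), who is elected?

Elena

Round 1: Ivan 22, Theo 73, Ingrid 40, Elena 51. Eliminate Ivan.
Round 2: Theo 73, Ingrid 40, Elena 73. Eliminate Ingrid.
Round 3: Theo 73, Elena 113. Elena has a majority.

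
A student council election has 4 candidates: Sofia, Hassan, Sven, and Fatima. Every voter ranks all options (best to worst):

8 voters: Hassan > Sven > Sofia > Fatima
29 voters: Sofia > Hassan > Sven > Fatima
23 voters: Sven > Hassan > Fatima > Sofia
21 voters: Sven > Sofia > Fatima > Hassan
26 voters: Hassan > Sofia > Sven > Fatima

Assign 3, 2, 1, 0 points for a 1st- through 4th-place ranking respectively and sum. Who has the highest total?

Hassan

Sofia: 8·1 + 29·3 + 23·0 + 21·2 + 26·2 = 189
Hassan: 8·3 + 29·2 + 23·2 + 21·0 + 26·3 = 206
Sven: 8·2 + 29·1 + 23·3 + 21·3 + 26·1 = 203
Fatima: 8·0 + 29·0 + 23·1 + 21·1 + 26·0 = 44
Hassan has the highest Borda score (206).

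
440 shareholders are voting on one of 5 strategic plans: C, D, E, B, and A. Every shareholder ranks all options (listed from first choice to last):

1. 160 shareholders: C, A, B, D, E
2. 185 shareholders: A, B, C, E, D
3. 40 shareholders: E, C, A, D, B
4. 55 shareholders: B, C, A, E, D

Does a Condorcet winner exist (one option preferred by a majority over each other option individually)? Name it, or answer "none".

Checking pairwise contests:
B beats C 240–200.
C beats D 440–0.
C beats E 400–40.
A beats B 385–55.
C beats A 255–185.
Every option loses at least one head-to-head, so there is no Condorcet winner.

none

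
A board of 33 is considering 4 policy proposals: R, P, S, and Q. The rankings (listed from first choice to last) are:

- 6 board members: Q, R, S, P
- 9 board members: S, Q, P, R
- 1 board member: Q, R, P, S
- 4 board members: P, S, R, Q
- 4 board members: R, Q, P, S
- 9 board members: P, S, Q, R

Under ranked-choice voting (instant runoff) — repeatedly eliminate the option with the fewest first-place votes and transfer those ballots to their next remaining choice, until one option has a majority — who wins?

Q

Round 1: R 4, P 13, S 9, Q 7. Eliminate R.
Round 2: P 13, S 9, Q 11. Eliminate S.
Round 3: P 13, Q 20. Q has a majority.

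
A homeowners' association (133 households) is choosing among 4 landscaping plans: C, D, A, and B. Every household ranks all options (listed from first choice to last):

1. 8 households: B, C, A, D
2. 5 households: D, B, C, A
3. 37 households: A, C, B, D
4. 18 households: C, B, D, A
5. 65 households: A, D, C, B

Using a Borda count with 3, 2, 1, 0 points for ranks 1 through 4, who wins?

C: 8·2 + 5·1 + 37·2 + 18·3 + 65·1 = 214
D: 8·0 + 5·3 + 37·0 + 18·1 + 65·2 = 163
A: 8·1 + 5·0 + 37·3 + 18·0 + 65·3 = 314
B: 8·3 + 5·2 + 37·1 + 18·2 + 65·0 = 107
A has the highest Borda score (314).

A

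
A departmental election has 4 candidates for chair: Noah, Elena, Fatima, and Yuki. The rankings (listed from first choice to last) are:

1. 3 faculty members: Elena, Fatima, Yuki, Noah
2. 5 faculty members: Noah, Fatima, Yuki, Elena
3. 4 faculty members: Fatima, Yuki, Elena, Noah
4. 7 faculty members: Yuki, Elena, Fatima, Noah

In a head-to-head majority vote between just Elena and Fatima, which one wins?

Elena

Voters preferring Elena to Fatima: 10; preferring Fatima to Elena: 9.
Elena wins the head-to-head.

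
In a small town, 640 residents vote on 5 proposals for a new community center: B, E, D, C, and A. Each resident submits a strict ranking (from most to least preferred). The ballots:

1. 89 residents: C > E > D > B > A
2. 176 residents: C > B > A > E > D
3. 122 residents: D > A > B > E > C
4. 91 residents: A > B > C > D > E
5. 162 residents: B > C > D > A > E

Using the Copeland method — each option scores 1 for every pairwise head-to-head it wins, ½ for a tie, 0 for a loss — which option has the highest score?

B

B: beats E, D, C, and A → score 4.
E: loses to B, D, C, and A → score 0.
D: beats E and A; loses to B and C → score 2.
C: beats E, D, and A; loses to B → score 3.
A: beats E; loses to B, D, and C → score 1.
B has the best pairwise record.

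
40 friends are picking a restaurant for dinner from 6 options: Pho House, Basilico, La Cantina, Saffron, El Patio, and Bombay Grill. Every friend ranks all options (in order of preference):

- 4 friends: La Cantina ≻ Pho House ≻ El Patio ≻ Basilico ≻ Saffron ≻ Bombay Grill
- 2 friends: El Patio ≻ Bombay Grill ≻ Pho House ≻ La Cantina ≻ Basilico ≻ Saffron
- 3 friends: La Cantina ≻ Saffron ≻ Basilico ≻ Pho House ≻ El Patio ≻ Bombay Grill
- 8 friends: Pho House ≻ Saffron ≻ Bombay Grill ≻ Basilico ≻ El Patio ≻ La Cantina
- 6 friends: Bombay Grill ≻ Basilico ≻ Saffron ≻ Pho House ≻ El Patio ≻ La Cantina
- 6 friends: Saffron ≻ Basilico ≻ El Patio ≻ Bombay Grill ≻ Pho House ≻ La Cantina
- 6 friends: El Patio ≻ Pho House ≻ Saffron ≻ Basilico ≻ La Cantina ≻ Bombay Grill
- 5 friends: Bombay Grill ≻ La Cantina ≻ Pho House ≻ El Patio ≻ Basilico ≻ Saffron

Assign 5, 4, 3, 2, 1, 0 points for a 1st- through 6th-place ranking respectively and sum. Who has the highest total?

Pho House

Pho House: 4·4 + 2·3 + 3·2 + 8·5 + 6·2 + 6·1 + 6·4 + 5·3 = 125
Basilico: 4·2 + 2·1 + 3·3 + 8·2 + 6·4 + 6·4 + 6·2 + 5·1 = 100
La Cantina: 4·5 + 2·2 + 3·5 + 8·0 + 6·0 + 6·0 + 6·1 + 5·4 = 65
Saffron: 4·1 + 2·0 + 3·4 + 8·4 + 6·3 + 6·5 + 6·3 + 5·0 = 114
El Patio: 4·3 + 2·5 + 3·1 + 8·1 + 6·1 + 6·3 + 6·5 + 5·2 = 97
Bombay Grill: 4·0 + 2·4 + 3·0 + 8·3 + 6·5 + 6·2 + 6·0 + 5·5 = 99
Pho House has the highest Borda score (125).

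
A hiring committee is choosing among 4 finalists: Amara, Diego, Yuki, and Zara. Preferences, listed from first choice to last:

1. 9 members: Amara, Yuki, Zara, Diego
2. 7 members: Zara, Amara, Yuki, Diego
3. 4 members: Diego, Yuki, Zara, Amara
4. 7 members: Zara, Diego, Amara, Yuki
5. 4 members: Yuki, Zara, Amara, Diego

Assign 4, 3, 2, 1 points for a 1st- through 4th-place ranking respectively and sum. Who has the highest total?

Amara: 9·4 + 7·3 + 4·1 + 7·2 + 4·2 = 83
Diego: 9·1 + 7·1 + 4·4 + 7·3 + 4·1 = 57
Yuki: 9·3 + 7·2 + 4·3 + 7·1 + 4·4 = 76
Zara: 9·2 + 7·4 + 4·2 + 7·4 + 4·3 = 94
Zara has the highest Borda score (94).

Zara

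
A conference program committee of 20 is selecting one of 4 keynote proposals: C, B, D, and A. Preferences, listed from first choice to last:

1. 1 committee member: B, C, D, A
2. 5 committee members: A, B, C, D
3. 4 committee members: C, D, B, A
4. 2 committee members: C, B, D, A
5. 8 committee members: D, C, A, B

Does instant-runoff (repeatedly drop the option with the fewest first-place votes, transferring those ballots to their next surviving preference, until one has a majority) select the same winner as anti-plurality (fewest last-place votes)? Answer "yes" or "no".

yes

Instant-runoff — R1 C 6, B 1, D 8, A 5 (B out); R2 C 7, D 8, A 5 (A out); R3 C 12, D 8 (C winner). Winner: C.
Anti-plurality — last-place votes: C 0, B 8, D 5, A 7. Winner: C.
The two methods agree.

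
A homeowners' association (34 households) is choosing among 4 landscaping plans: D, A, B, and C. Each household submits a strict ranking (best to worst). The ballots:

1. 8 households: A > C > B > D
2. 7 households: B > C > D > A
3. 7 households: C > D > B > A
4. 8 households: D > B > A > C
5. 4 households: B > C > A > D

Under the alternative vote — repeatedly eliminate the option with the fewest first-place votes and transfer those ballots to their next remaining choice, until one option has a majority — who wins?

B

Round 1: D 8, A 8, B 11, C 7. Eliminate C.
Round 2: D 15, A 8, B 11. Eliminate A.
Round 3: D 15, B 19. B has a majority.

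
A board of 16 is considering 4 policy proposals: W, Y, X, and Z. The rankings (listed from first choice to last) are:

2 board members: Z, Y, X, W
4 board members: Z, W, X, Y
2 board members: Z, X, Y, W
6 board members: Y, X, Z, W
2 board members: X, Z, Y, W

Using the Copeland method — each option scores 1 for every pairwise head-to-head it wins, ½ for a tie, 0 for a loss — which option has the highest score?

Z

W: loses to Y, X, and Z → score 0.
Y: beats W; ties X; loses to Z → score 1.5.
X: beats W; ties Y and Z → score 2.
Z: beats W and Y; ties X → score 2.5.
Z has the best pairwise record.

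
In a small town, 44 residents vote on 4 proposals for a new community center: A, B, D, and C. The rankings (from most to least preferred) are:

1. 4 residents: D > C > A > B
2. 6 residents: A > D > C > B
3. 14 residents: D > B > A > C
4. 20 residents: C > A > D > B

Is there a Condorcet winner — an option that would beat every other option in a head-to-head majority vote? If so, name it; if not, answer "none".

none

Checking pairwise contests:
C beats A 24–20.
A beats B 30–14.
A beats D 26–18.
D beats C 24–20.
Every option loses at least one head-to-head, so there is no Condorcet winner.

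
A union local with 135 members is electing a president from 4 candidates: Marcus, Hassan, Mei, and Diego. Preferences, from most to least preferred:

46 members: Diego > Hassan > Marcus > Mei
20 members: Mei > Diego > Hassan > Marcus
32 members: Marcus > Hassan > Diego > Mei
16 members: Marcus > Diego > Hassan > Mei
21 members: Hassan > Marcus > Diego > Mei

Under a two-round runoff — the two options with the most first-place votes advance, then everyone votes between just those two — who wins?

Round 1 first-place votes: Marcus 48, Hassan 21, Mei 20, Diego 46.
Marcus and Diego advance.
Runoff: Marcus is preferred to Diego by 69 voters; Diego by 66.
Marcus wins the runoff.

Marcus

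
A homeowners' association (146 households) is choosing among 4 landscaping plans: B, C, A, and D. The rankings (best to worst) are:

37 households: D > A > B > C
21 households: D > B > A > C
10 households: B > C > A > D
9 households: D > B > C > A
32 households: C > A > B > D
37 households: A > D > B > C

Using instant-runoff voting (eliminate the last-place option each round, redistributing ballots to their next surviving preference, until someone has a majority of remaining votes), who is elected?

Round 1: B 10, C 32, A 37, D 67. Eliminate B.
Round 2: C 42, A 37, D 67. Eliminate A.
Round 3: C 42, D 104. D has a majority.

D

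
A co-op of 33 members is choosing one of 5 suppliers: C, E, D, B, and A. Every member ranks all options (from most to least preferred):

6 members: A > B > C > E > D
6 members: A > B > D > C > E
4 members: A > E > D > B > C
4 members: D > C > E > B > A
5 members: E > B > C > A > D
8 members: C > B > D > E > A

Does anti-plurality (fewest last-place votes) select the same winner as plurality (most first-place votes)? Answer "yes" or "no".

Anti-plurality — last-place votes: C 4, E 6, D 11, B 0, A 12. Winner: B.
Plurality — first-place votes: C 8, E 5, D 4, B 0, A 16. Winner: A.
The two methods disagree.

no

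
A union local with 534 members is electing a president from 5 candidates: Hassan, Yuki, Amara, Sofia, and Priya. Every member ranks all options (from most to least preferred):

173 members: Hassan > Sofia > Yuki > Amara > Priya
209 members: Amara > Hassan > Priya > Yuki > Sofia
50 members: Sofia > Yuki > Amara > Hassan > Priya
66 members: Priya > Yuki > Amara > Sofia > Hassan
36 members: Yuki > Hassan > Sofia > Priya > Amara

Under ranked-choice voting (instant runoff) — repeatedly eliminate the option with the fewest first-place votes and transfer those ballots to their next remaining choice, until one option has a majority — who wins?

Round 1: Hassan 173, Yuki 36, Amara 209, Sofia 50, Priya 66. Eliminate Yuki.
Round 2: Hassan 209, Amara 209, Sofia 50, Priya 66. Eliminate Sofia.
Round 3: Hassan 209, Amara 259, Priya 66. Eliminate Priya.
Round 4: Hassan 209, Amara 325. Amara has a majority.

Amara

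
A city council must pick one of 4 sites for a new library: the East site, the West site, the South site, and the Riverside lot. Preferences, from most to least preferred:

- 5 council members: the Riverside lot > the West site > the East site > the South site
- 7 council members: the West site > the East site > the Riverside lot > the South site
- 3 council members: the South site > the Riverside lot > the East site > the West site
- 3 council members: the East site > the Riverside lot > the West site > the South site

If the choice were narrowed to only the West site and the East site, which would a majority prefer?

Voters preferring the West site to the East site: 12; preferring the East site to the West site: 6.
the West site wins the head-to-head.

the West site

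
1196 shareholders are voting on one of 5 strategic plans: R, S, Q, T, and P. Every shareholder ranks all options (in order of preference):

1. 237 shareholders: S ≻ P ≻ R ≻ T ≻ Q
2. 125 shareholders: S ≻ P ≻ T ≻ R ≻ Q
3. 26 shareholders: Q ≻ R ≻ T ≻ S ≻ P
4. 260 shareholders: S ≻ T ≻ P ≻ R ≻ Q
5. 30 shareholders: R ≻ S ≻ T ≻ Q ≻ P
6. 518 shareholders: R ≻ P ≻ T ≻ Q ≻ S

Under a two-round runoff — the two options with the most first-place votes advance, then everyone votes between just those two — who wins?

Round 1 first-place votes: R 548, S 622, Q 26, T 0, P 0.
S and R advance.
Runoff: S is preferred to R by 622 voters; R by 574.
S wins the runoff.

S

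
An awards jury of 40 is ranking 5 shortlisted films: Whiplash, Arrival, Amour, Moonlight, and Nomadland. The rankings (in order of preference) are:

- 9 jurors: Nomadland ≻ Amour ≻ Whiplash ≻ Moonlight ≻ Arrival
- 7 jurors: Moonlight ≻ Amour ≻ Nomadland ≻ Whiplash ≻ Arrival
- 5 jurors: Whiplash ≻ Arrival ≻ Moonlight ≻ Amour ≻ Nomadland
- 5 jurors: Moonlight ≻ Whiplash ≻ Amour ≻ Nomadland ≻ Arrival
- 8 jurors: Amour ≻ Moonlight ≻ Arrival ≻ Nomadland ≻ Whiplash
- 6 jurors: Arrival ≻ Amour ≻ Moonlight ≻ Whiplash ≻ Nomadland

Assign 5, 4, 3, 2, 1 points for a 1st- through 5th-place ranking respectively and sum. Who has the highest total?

Amour

Whiplash: 9·3 + 7·2 + 5·5 + 5·4 + 8·1 + 6·2 = 106
Arrival: 9·1 + 7·1 + 5·4 + 5·1 + 8·3 + 6·5 = 95
Amour: 9·4 + 7·4 + 5·2 + 5·3 + 8·5 + 6·4 = 153
Moonlight: 9·2 + 7·5 + 5·3 + 5·5 + 8·4 + 6·3 = 143
Nomadland: 9·5 + 7·3 + 5·1 + 5·2 + 8·2 + 6·1 = 103
Amour has the highest Borda score (153).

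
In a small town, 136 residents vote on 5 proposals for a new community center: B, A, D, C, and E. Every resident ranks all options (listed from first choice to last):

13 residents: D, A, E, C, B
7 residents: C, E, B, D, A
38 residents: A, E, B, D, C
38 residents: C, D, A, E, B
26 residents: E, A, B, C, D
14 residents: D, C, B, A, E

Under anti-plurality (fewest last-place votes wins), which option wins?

A

Last-place votes: B 51, A 7, D 26, C 38, E 14.
A is ranked last by the fewest voters, so A wins.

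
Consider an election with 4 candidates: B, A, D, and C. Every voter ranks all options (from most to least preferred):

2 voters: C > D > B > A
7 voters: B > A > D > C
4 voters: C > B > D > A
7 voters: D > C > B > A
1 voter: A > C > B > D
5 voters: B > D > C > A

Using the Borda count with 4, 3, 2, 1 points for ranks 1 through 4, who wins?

B

B: 2·2 + 7·4 + 4·3 + 7·2 + 1·2 + 5·4 = 80
A: 2·1 + 7·3 + 4·1 + 7·1 + 1·4 + 5·1 = 43
D: 2·3 + 7·2 + 4·2 + 7·4 + 1·1 + 5·3 = 72
C: 2·4 + 7·1 + 4·4 + 7·3 + 1·3 + 5·2 = 65
B has the highest Borda score (80).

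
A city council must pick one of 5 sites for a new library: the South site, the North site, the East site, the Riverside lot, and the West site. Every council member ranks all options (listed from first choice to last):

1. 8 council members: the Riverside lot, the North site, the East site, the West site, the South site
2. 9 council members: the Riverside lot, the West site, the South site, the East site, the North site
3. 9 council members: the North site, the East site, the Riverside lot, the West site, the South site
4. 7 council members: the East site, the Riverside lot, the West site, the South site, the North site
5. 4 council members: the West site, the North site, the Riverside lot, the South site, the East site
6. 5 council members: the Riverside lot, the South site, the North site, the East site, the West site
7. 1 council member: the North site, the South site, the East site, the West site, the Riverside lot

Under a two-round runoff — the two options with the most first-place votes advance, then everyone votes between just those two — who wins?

the Riverside lot

Round 1 first-place votes: the South site 0, the North site 10, the East site 7, the Riverside lot 22, the West site 4.
the Riverside lot and the North site advance.
Runoff: the Riverside lot is preferred to the North site by 29 voters; the North site by 14.
the Riverside lot wins the runoff.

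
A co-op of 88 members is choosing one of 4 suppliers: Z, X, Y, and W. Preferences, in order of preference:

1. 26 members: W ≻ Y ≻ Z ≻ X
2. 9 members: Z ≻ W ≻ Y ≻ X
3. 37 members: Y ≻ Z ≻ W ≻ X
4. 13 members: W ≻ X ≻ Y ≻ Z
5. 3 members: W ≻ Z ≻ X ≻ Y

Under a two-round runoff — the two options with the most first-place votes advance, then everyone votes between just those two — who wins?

W

Round 1 first-place votes: Z 9, X 0, Y 37, W 42.
W and Y advance.
Runoff: W is preferred to Y by 51 voters; Y by 37.
W wins the runoff.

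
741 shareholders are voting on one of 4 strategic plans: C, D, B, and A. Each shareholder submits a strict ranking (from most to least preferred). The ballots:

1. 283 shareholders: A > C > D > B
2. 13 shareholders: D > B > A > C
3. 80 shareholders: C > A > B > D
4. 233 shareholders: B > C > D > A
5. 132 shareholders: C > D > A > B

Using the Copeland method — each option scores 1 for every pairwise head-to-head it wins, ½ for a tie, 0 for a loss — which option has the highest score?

C

C: beats D, B, and A → score 3.
D: beats B and A; loses to C → score 2.
B: loses to C, D, and A → score 0.
A: beats B; loses to C and D → score 1.
C has the best pairwise record.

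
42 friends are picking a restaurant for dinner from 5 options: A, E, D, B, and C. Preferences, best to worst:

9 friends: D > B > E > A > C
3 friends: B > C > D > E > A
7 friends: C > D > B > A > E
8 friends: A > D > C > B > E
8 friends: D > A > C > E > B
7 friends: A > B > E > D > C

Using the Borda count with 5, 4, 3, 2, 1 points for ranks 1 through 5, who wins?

D

A: 9·2 + 3·1 + 7·2 + 8·5 + 8·4 + 7·5 = 142
E: 9·3 + 3·2 + 7·1 + 8·1 + 8·2 + 7·3 = 85
D: 9·5 + 3·3 + 7·4 + 8·4 + 8·5 + 7·2 = 168
B: 9·4 + 3·5 + 7·3 + 8·2 + 8·1 + 7·4 = 124
C: 9·1 + 3·4 + 7·5 + 8·3 + 8·3 + 7·1 = 111
D has the highest Borda score (168).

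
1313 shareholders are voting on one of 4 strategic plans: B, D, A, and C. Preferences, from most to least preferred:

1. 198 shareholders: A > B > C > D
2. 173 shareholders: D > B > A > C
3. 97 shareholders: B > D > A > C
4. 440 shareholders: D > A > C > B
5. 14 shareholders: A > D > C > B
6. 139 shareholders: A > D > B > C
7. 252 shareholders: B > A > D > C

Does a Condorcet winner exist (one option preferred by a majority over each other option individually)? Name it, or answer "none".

D vs B: 766–547 for D.
D vs A: 710–603 for D.
D vs C: 1115–198 for D.
D beats every other option head-to-head.

D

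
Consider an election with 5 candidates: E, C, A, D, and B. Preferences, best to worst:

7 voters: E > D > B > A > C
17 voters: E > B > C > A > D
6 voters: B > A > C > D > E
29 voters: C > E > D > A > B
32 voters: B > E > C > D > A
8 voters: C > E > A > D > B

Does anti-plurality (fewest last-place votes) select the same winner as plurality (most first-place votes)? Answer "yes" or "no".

Anti-plurality — last-place votes: E 6, C 7, A 32, D 17, B 37. Winner: E.
Plurality — first-place votes: E 24, C 37, A 0, D 0, B 38. Winner: B.
The two methods disagree.

no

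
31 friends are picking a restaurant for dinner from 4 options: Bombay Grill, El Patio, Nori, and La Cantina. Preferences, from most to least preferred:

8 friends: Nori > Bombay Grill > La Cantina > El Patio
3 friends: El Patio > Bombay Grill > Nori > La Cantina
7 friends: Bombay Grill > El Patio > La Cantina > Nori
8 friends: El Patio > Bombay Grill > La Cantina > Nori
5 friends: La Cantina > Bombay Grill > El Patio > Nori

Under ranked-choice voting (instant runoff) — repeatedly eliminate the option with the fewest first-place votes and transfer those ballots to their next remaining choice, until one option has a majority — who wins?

Round 1: Bombay Grill 7, El Patio 11, Nori 8, La Cantina 5. Eliminate La Cantina.
Round 2: Bombay Grill 12, El Patio 11, Nori 8. Eliminate Nori.
Round 3: Bombay Grill 20, El Patio 11. Bombay Grill has a majority.

Bombay Grill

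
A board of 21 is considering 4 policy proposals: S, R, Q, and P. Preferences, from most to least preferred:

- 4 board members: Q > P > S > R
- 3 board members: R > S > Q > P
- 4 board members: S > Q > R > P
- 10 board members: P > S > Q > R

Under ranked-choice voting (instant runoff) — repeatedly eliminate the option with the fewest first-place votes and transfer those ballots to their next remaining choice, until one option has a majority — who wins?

Round 1: S 4, R 3, Q 4, P 10. Eliminate R.
Round 2: S 7, Q 4, P 10. Eliminate Q.
Round 3: S 7, P 14. P has a majority.

P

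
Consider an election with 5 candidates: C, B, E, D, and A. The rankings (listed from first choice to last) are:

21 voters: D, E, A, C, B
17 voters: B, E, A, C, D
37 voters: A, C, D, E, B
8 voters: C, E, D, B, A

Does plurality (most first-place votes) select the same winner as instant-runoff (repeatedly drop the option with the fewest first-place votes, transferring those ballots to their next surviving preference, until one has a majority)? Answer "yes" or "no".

Plurality — first-place votes: C 8, B 17, E 0, D 21, A 37. Winner: A.
Instant-runoff — R1 C 8, B 17, E 0, D 21, A 37 (E out); R2 C 8, B 17, D 21, A 37 (C out); R3 B 17, D 29, A 37 (B out); R4 D 29, A 54 (A winner). Winner: A.
The two methods agree.

yes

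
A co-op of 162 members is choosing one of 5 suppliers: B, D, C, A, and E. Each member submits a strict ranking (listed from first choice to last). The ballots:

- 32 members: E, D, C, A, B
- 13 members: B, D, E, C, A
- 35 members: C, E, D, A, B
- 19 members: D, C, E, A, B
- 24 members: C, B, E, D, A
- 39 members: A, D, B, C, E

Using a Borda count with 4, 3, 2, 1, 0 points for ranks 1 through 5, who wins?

D

B: 32·0 + 13·4 + 35·0 + 19·0 + 24·3 + 39·2 = 202
D: 32·3 + 13·3 + 35·2 + 19·4 + 24·1 + 39·3 = 422
C: 32·2 + 13·1 + 35·4 + 19·3 + 24·4 + 39·1 = 409
A: 32·1 + 13·0 + 35·1 + 19·1 + 24·0 + 39·4 = 242
E: 32·4 + 13·2 + 35·3 + 19·2 + 24·2 + 39·0 = 345
D has the highest Borda score (422).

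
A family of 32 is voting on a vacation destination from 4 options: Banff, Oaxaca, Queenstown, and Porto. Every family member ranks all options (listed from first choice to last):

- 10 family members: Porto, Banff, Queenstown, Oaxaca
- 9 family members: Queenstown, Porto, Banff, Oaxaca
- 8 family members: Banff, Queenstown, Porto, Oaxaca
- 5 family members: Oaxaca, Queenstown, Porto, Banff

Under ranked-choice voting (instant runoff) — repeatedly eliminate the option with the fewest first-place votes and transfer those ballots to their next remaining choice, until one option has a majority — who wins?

Round 1: Banff 8, Oaxaca 5, Queenstown 9, Porto 10. Eliminate Oaxaca.
Round 2: Banff 8, Queenstown 14, Porto 10. Eliminate Banff.
Round 3: Queenstown 22, Porto 10. Queenstown has a majority.

Queenstown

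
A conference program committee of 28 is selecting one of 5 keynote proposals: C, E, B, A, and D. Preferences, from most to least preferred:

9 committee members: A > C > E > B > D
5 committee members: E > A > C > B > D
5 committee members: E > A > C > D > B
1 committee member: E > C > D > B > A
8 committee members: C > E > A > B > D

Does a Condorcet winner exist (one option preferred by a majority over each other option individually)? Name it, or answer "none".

Checking pairwise contests:
A beats C 19–9.
C beats E 17–11.
C beats B 28–0.
E beats A 19–9.
C beats D 28–0.
Every option loses at least one head-to-head, so there is no Condorcet winner.

none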